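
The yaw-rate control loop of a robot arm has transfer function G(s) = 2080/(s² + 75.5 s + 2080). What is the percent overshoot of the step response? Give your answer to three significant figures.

%OS ≈ 0.971%

ω_n = √2080 = 45.6 rad/s; ζ = 75.5/(2·45.6) = 0.828.
Overshoot: exp(−π·0.828/√(1−0.828²)) = 0.00971, i.e. 0.971%.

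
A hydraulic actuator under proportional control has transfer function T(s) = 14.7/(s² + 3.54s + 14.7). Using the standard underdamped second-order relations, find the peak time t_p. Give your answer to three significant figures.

Comparing the denominator to s² + 2ζω_n s + ω_n²: ω_n = √14.7 = 3.83 rad/s, and 2ζω_n = 3.54 so ζ = 3.54/(2·3.83) = 0.462.
ω_d = ω_n√(1−ζ²) = 3.40 rad/s. Then t_p = π/ω_d = 0.924 s.

t_p ≈ 0.924 s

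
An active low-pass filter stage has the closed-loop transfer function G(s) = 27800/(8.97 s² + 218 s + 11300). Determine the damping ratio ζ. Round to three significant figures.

Dividing through by 8.97: denominator becomes s² + 24.30 s + 1260.
So ω_n = √1260 = 35.5 rad/s and ζ = 24.30/(2·35.5) = 0.342.

ζ ≈ 0.342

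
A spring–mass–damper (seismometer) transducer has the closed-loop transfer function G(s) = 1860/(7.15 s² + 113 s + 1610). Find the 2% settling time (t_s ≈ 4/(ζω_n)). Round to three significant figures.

t_s ≈ 0.506 s

Dividing through by 7.15: denominator becomes s² + 15.80 s + 225.2.
So ω_n = √225.2 = 15.0 rad/s and ζ = 15.80/(2·15.0) = 0.527.
t_s ≈ 4/(ζω_n) = 0.506 s.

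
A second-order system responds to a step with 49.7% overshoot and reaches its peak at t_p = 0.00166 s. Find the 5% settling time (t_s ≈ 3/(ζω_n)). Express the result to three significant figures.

ζ from %OS: ζ = |ln 0.497|/√(π²+ln²0.497) = 0.217.
t_p = π/ω_d ⇒ ω_d = 1890 rad/s; then ω_n = ω_d/√(1−ζ²) = 1940 rad/s.
t_s ≈ 3/(ζω_n) = 3/(0.217·1940) = 0.00712 s.

t_s ≈ 0.00712 s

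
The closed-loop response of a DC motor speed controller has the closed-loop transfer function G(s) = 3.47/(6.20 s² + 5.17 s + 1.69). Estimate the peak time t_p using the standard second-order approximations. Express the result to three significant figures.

t_p ≈ 10.0 s

Dividing through by 6.20: denominator becomes s² + 0.8339 s + 0.2726.
So ω_n = √0.2726 = 0.522 rad/s and ζ = 0.8339/(2·0.522) = 0.799.
The damped frequency ω_d = ω_n√(1−ζ²) = 0.314 rad/s. t_p = π/ω_d = 10.0 s.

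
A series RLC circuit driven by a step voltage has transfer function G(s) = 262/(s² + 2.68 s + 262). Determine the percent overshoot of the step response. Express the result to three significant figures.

ω_n = √262 = 16.2 rad/s; ζ = 2.68/(2·16.2) = 0.0828.
%OS = 100 e^{−πζ/√(1−ζ²)} with ζ = 0.0828 gives 77.0%.

%OS ≈ 77.0%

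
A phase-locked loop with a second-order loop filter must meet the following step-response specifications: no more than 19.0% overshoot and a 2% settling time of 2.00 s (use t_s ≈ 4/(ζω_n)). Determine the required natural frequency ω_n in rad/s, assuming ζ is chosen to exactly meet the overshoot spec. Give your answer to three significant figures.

ζ = −ln(OS)/√(π² + (ln OS)²). With OS = 0.190, ln OS = −1.661 and ζ = 1.661/3.554 = 0.467.
From t_s ≈ 4/(ζω_n): ω_n = 4/(ζ·t_s) = 4/(0.467·2.00) = 4.28 rad/s.

ω_n ≈ 4.28 rad/s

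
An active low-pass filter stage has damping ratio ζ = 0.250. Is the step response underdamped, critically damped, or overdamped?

Since ζ = 0.250 < 1, the system is underdamped.

underdamped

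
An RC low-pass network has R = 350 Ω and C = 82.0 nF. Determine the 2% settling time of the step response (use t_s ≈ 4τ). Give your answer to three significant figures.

τ = RC = 350 × 82.0 nF = 0.0000287 s.
t_s ≈ 4τ = 0.000115 s.

t_s ≈ 0.000115 s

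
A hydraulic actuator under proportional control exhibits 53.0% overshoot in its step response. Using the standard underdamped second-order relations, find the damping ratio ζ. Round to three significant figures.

Inverting the overshoot relation: ζ = |ln 0.530|/√(π² + ln²0.530) = 0.198.

ζ ≈ 0.198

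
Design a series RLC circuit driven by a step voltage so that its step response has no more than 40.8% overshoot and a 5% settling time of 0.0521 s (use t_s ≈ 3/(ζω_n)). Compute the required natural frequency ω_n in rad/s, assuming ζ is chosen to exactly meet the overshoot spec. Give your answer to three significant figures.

ω_n ≈ 210 rad/s

ζ = −ln(OS)/√(π² + (ln OS)²). With OS = 0.408, ln OS = −0.8965 and ζ = 0.8965/3.267 = 0.274.
From t_s ≈ 3/(ζω_n): ω_n = 3/(ζ·t_s) = 3/(0.274·0.0521) = 210 rad/s.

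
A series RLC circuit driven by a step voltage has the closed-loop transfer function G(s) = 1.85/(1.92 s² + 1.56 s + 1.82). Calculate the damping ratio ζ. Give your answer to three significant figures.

Dividing through by 1.92: denominator becomes s² + 0.8125 s + 0.9479.
So ω_n = √0.9479 = 0.974 rad/s and ζ = 0.8125/(2·0.974) = 0.417.

ζ ≈ 0.417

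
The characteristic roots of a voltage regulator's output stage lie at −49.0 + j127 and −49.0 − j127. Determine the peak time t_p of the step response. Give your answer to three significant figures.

t_p = π/ω_d with ω_d = 127 (the imaginary part), so t_p = 0.0247 s.

t_p ≈ 0.0247 s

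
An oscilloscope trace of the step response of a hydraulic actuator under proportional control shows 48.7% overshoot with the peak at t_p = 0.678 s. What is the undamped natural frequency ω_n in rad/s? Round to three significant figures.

ω_n ≈ 4.75 rad/s

ζ from %OS: ζ = |ln 0.487|/√(π²+ln²0.487) = 0.223.
From t_p = π/ω_d, ω_d = π/0.678 = 4.63 rad/s, so ω_n = ω_d/√(1−ζ²) = 4.75 rad/s.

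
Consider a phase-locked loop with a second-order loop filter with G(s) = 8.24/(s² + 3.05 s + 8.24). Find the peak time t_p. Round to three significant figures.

ω_n = √8.24 = 2.87 rad/s; ζ = 3.05/(2·2.87) = 0.531.
ω_d = 2.87·√(1 − 0.531²) = 2.43 rad/s. Then t_p = π/ω_d = 1.29 s.

t_p ≈ 1.29 s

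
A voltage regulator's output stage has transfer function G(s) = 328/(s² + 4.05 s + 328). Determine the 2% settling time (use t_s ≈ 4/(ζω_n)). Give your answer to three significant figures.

Comparing the denominator to s² + 2ζω_n s + ω_n²: ω_n = √328 = 18.1 rad/s, and 2ζω_n = 4.05 so ζ = 4.05/(2·18.1) = 0.112.
t_s ≈ 4/(ζω_n) = 4/(0.112·18.1) = 1.98 s.

t_s ≈ 1.98 s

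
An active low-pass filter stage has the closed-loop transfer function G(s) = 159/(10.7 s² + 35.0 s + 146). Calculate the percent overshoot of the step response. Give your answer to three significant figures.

%OS ≈ 21.2%

Dividing through by 10.7: denominator becomes s² + 3.271 s + 13.64.
So ω_n = √13.64 = 3.69 rad/s and ζ = 3.271/(2·3.69) = 0.443.
%OS = 100 e^{−πζ/√(1−ζ²)} with ζ = 0.443 gives 21.2%.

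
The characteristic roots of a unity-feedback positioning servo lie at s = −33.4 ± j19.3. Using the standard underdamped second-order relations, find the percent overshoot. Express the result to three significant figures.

With σ = 33.4, ω_d = 19.3: ω_n = √(σ²+ω_d²) = 38.6 rad/s, ζ = σ/ω_n = 0.866.
%OS = 100 e^{−πζ/√(1−ζ²)} with ζ = 0.866 gives 0.435%.

%OS ≈ 0.435%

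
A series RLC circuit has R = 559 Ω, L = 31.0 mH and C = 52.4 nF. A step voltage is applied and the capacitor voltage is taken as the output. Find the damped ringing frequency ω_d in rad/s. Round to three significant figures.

ω_d ≈ 23100 rad/s

For a series RLC circuit (capacitor voltage as output), ω_n = 1/√(LC) = 1/√(31.0 mH · 52.4 nF) = 24800 rad/s.
ζ = (R/2)·√(C/L) = (559/2)·√(52.4 nF/31.0 mH) = 0.363.
ω_d = 24800·√(1 − 0.363²) = 23100 rad/s.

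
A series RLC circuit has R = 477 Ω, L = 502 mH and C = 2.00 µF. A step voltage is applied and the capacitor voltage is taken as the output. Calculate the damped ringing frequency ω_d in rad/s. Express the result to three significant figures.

For a series RLC circuit (capacitor voltage as output), ω_n = 1/√(LC) = 1/√(502 mH · 2.00 µF) = 998 rad/s.
ζ = (R/2)·√(C/L) = (477/2)·√(2.00 µF/502 mH) = 0.476.
ω_d = 998·√(1 − 0.476²) = 878 rad/s.

ω_d ≈ 878 rad/s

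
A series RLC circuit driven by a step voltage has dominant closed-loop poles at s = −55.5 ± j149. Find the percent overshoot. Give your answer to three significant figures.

%OS ≈ 31.0%

The poles are at −σ ± jω_d with σ = 55.5 and ω_d = 149, so ω_n = √(σ²+ω_d²) = 159 rad/s and ζ = σ/ω_n = 0.349.
%OS = 100·exp(−πζ/√(1−ζ²)) = 31.0%.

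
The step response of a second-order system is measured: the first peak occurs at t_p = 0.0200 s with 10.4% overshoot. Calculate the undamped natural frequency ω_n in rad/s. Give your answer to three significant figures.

From the overshoot, ζ = −ln(OS)/√(π²+ln²(OS)) = 0.585.
From t_p = π/ω_d, ω_d = π/0.0200 = 157 rad/s, so ω_n = ω_d/√(1−ζ²) = 194 rad/s.

ω_n ≈ 194 rad/s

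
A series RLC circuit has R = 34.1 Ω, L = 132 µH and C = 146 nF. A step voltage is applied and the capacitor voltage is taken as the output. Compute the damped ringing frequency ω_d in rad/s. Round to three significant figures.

For a series RLC circuit (capacitor voltage as output), ω_n = 1/√(LC) = 1/√(132 µH · 146 nF) = 228000 rad/s.
ζ = (R/2)·√(C/L) = (34.1/2)·√(146 nF/132 µH) = 0.567.
The damped frequency ω_d = ω_n√(1−ζ²) = 188000 rad/s.

ω_d ≈ 188000 rad/s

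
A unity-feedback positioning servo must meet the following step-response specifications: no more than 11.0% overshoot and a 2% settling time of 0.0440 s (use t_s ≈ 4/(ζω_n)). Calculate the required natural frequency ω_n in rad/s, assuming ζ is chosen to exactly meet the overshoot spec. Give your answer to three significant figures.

ω_n ≈ 158 rad/s

ζ = −ln(OS)/√(π² + (ln OS)²). With OS = 0.110, ln OS = −2.207 and ζ = 2.207/3.839 = 0.575.
From t_s ≈ 4/(ζω_n): ω_n = 4/(ζ·t_s) = 4/(0.575·0.0440) = 158 rad/s.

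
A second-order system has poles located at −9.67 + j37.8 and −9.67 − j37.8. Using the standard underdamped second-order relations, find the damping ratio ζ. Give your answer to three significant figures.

ζ ≈ 0.248

With σ = 9.67, ω_d = 37.8: ω_n = √(σ²+ω_d²) = 39.0 rad/s, ζ = σ/ω_n = 0.248.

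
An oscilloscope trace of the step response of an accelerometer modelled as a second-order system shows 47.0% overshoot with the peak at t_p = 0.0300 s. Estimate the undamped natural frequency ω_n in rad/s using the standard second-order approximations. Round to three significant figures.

ω_n ≈ 108 rad/s

The overshoot fixes ζ = −ln(OS)/√(π²+ln²(OS)) = 0.234.
From t_p = π/ω_d, ω_d = π/0.0300 = 105 rad/s, so ω_n = ω_d/√(1−ζ²) = 108 rad/s.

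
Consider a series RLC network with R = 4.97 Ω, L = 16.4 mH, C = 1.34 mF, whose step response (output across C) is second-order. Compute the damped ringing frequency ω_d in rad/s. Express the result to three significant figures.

For a series RLC circuit (capacitor voltage as output), ω_n = 1/√(LC) = 1/√(16.4 mH · 1.34 mF) = 213 rad/s.
ζ = (R/2)·√(C/L) = (4.97/2)·√(1.34 mF/16.4 mH) = 0.710.
ω_d = ω_n√(1−ζ²) = 150 rad/s.

ω_d ≈ 150 rad/s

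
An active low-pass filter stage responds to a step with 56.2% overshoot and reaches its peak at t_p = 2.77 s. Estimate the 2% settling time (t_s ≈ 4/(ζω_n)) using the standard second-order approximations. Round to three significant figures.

From the overshoot, ζ = −ln(OS)/√(π²+ln²(OS)) = 0.180.
From t_p = π/ω_d, ω_d = π/2.77 = 1.13 rad/s, so ω_n = ω_d/√(1−ζ²) = 1.15 rad/s.
t_s ≈ 4/(ζω_n) = 4/(0.180·1.15) = 19.2 s.

t_s ≈ 19.2 s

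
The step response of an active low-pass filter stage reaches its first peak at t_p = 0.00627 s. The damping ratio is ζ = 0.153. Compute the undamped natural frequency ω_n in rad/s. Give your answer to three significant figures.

ω_n ≈ 507 rad/s

Peak time t_p = π/ω_d, so ω_d = π/t_p = π/0.00627 = 501 rad/s.
ω_n = ω_d/√(1−ζ²) = 501/√0.977 = 507 rad/s.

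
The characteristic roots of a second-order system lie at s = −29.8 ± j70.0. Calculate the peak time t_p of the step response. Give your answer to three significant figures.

t_p ≈ 0.0449 s

t_p = π/ω_d with ω_d = 70.0 (the imaginary part), so t_p = 0.0449 s.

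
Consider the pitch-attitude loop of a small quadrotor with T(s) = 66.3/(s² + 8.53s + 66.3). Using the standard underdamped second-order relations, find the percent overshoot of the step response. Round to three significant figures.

%OS ≈ 14.5%

Matching coefficients with s² + 2ζω_n s + ω_n² gives ω_n² = 66.3 ⇒ ω_n = 8.14 rad/s, and ζ = 8.53/(2ω_n) = 0.524.
Overshoot: exp(−π·0.524/√(1−0.524²)) = 0.145, i.e. 14.5%.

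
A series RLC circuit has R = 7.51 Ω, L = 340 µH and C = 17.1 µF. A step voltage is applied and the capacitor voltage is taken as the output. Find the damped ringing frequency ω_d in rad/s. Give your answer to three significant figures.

For a series RLC circuit (capacitor voltage as output), ω_n = 1/√(LC) = 1/√(340 µH · 17.1 µF) = 13100 rad/s.
ζ = (R/2)·√(C/L) = (7.51/2)·√(17.1 µF/340 µH) = 0.842.
The damped frequency ω_d = ω_n√(1−ζ²) = 7070 rad/s.

ω_d ≈ 7070 rad/s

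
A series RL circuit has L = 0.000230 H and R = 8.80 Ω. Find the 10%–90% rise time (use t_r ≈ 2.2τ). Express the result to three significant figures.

t_r ≈ 0.0000575 s

τ = L/R = 0.000230/8.80 = 0.0000261 s.
t_r ≈ 2.2τ = 0.0000575 s.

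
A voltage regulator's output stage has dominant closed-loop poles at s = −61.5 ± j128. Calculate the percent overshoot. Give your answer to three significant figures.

%OS ≈ 22.1%

The poles are at −σ ± jω_d with σ = 61.5 and ω_d = 128, so ω_n = √(σ²+ω_d²) = 142 rad/s and ζ = σ/ω_n = 0.433.
Overshoot: exp(−π·0.433/√(1−0.433²)) = 0.221, i.e. 22.1%.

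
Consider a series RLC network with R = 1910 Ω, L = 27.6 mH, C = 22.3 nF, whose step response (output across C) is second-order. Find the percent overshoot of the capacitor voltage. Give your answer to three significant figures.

For a series RLC circuit (capacitor voltage as output), ω_n = 1/√(LC) = 1/√(27.6 mH · 22.3 nF) = 40300 rad/s.
ζ = (R/2)·√(C/L) = (1910/2)·√(22.3 nF/27.6 mH) = 0.858.
%OS = 100 e^{−πζ/√(1−ζ²)} with ζ = 0.858 gives 0.521%.

%OS ≈ 0.521%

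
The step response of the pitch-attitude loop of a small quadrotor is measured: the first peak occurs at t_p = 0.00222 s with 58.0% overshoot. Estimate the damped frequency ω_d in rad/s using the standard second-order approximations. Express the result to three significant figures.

t_p = π/ω_d, so ω_d = π/0.00222 = 1420 rad/s.

ω_d ≈ 1420 rad/s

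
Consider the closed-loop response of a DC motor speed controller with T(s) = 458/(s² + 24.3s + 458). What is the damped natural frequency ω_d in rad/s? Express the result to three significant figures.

ω_d ≈ 17.6 rad/s

ω_n = √458 = 21.4 rad/s; ζ = 24.3/(2·21.4) = 0.568.
The damped frequency ω_d = ω_n√(1−ζ²) = 17.6 rad/s.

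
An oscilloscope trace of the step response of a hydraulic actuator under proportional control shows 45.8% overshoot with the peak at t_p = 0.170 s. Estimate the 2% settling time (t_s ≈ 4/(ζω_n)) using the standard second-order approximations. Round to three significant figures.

t_s ≈ 0.871 s

The overshoot fixes ζ = −ln(OS)/√(π²+ln²(OS)) = 0.241.
t_p = π/ω_d ⇒ ω_d = 18.5 rad/s; then ω_n = ω_d/√(1−ζ²) = 19.0 rad/s.
t_s ≈ 4/(ζω_n) = 4/(0.241·19.0) = 0.871 s.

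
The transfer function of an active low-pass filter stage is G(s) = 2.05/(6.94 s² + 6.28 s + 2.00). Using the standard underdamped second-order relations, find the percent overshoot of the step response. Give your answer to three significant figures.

Dividing through by 6.94: denominator becomes s² + 0.9049 s + 0.2882.
So ω_n = √0.2882 = 0.537 rad/s and ζ = 0.9049/(2·0.537) = 0.843.
Overshoot: exp(−π·0.843/√(1−0.843²)) = 0.00730, i.e. 0.730%.

%OS ≈ 0.730%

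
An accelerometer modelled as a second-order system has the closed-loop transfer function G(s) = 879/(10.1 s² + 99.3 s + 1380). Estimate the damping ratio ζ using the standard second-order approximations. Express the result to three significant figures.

ζ ≈ 0.421

Dividing through by 10.1: denominator becomes s² + 9.832 s + 136.6.
So ω_n = √136.6 = 11.7 rad/s and ζ = 9.832/(2·11.7) = 0.421.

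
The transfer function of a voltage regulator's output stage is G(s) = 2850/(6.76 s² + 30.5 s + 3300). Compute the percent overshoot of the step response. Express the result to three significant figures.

Dividing through by 6.76: denominator becomes s² + 4.512 s + 488.2.
So ω_n = √488.2 = 22.1 rad/s and ζ = 4.512/(2·22.1) = 0.102.
Overshoot: exp(−π·0.102/√(1−0.102²)) = 0.724, i.e. 72.4%.

%OS ≈ 72.4%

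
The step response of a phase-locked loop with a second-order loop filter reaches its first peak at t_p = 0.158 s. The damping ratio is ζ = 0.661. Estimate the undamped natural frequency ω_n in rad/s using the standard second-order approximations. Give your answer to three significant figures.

Peak time t_p = π/ω_d, so ω_d = π/t_p = π/0.158 = 19.9 rad/s.
ω_n = ω_d/√(1−ζ²) = 19.9/√0.563 = 26.5 rad/s.

ω_n ≈ 26.5 rad/s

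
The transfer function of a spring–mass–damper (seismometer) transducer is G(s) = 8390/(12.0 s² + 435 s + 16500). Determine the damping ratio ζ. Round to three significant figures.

ζ ≈ 0.489

Dividing through by 12.0: denominator becomes s² + 36.25 s + 1375.
So ω_n = √1375 = 37.1 rad/s and ζ = 36.25/(2·37.1) = 0.489.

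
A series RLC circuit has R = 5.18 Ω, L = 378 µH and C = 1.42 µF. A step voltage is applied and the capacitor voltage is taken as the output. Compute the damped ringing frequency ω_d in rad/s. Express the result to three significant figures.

ω_d ≈ 42600 rad/s

For a series RLC circuit (capacitor voltage as output), ω_n = 1/√(LC) = 1/√(378 µH · 1.42 µF) = 43200 rad/s.
ζ = (R/2)·√(C/L) = (5.18/2)·√(1.42 µF/378 µH) = 0.159.
The damped frequency ω_d = ω_n√(1−ζ²) = 42600 rad/s.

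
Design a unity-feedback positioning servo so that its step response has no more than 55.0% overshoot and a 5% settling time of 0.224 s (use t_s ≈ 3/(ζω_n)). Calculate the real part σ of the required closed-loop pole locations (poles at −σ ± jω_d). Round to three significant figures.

σ ≈ 13.4

The settling-time spec alone fixes σ = ζω_n = 3/t_s = 3/0.224 = 13.4.
(Overshoot then fixes ζ = 0.187 and hence ω_d = σ·√(1−ζ²)/ζ = 70.4 rad/s.)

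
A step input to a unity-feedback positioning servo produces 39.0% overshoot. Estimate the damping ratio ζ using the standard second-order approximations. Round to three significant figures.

ζ = −ln(OS)/√(π² + (ln OS)²). With OS = 0.390, ln OS = −0.9416 and ζ = 0.9416/3.280 = 0.287.

ζ ≈ 0.287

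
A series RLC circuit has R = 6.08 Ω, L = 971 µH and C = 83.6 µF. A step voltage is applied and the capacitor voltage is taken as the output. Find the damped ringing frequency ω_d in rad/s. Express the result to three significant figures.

ω_d ≈ 1590 rad/s

For a series RLC circuit (capacitor voltage as output), ω_n = 1/√(LC) = 1/√(971 µH · 83.6 µF) = 3510 rad/s.
ζ = (R/2)·√(C/L) = (6.08/2)·√(83.6 µF/971 µH) = 0.892.
The damped frequency ω_d = ω_n√(1−ζ²) = 1590 rad/s.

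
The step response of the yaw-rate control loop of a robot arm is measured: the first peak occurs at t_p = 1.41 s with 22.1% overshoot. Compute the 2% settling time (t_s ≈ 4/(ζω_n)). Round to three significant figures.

t_s ≈ 3.74 s

The overshoot fixes ζ = −ln(OS)/√(π²+ln²(OS)) = 0.433.
t_p = π/ω_d ⇒ ω_d = 2.23 rad/s; then ω_n = ω_d/√(1−ζ²) = 2.47 rad/s.
t_s ≈ 4/(ζω_n) = 4/(0.433·2.47) = 3.74 s.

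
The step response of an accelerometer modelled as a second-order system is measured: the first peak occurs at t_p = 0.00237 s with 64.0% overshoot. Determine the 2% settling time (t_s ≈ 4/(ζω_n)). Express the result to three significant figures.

The overshoot fixes ζ = −ln(OS)/√(π²+ln²(OS)) = 0.141.
From t_p = π/ω_d, ω_d = π/0.00237 = 1330 rad/s, so ω_n = ω_d/√(1−ζ²) = 1340 rad/s.
t_s ≈ 4/(ζω_n) = 4/(0.141·1340) = 0.0212 s.

t_s ≈ 0.0212 s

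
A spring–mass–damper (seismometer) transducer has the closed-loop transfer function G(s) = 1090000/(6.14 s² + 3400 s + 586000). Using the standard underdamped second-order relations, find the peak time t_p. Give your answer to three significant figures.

Dividing through by 6.14: denominator becomes s² + 553.7 s + 95440.
So ω_n = √95440 = 309 rad/s and ζ = 553.7/(2·309) = 0.896.
ω_d = ω_n√(1−ζ²) = 137 rad/s. t_p = π/ω_d = 0.0229 s.

t_p ≈ 0.0229 s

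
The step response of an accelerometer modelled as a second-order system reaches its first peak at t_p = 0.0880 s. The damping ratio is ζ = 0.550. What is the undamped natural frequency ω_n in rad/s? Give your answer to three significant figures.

ω_n ≈ 42.7 rad/s

Peak time t_p = π/ω_d, so ω_d = π/t_p = π/0.0880 = 35.7 rad/s.
ω_n = ω_d/√(1−ζ²) = 35.7/√0.698 = 42.7 rad/s.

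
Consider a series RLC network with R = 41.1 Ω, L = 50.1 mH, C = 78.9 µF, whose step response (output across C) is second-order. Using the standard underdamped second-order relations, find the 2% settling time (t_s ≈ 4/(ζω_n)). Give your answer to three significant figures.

For a series RLC circuit (capacitor voltage as output), ω_n = 1/√(LC) = 1/√(50.1 mH · 78.9 µF) = 503 rad/s.
ζ = (R/2)·√(C/L) = (41.1/2)·√(78.9 µF/50.1 mH) = 0.816.
t_s ≈ 4/(ζω_n) = 0.00975 s.

t_s ≈ 0.00975 s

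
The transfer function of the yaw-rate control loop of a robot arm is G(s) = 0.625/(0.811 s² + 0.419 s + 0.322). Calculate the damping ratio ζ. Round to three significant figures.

ζ ≈ 0.410

Dividing through by 0.811: denominator becomes s² + 0.5166 s + 0.3970.
So ω_n = √0.3970 = 0.630 rad/s and ζ = 0.5166/(2·0.630) = 0.410.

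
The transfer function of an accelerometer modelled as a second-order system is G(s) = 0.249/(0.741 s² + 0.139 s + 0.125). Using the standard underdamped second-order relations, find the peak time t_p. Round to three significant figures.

t_p ≈ 7.86 s

Dividing through by 0.741: denominator becomes s² + 0.1876 s + 0.1687.
So ω_n = √0.1687 = 0.411 rad/s and ζ = 0.1876/(2·0.411) = 0.228.
The damped frequency ω_d = ω_n√(1−ζ²) = 0.400 rad/s. t_p = π/ω_d = 7.86 s.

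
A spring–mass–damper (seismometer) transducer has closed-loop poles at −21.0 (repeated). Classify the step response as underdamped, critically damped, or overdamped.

Since there is a repeated negative-real pole, the response is critically damped.

critically damped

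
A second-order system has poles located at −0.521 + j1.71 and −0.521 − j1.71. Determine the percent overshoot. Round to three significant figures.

The poles are at −σ ± jω_d with σ = 0.521 and ω_d = 1.71, so ω_n = √(σ²+ω_d²) = 1.79 rad/s and ζ = σ/ω_n = 0.291.
Overshoot: exp(−π·0.291/√(1−0.291²)) = 0.384, i.e. 38.4%.

%OS ≈ 38.4%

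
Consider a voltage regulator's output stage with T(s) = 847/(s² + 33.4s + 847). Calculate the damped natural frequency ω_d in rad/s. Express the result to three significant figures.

ω_n = √847 = 29.1 rad/s; ζ = 33.4/(2·29.1) = 0.574.
ω_d = 29.1·√(1 − 0.574²) = 23.8 rad/s.

ω_d ≈ 23.8 rad/s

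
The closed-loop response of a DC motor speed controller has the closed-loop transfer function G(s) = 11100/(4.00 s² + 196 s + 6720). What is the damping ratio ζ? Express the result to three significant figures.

Dividing through by 4.00: denominator becomes s² + 49.00 s + 1680.
So ω_n = √1680 = 41.0 rad/s and ζ = 49.00/(2·41.0) = 0.598.

ζ ≈ 0.598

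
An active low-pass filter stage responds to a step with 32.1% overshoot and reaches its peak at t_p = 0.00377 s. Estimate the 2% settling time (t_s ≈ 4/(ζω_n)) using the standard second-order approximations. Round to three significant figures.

ζ from %OS: ζ = |ln 0.321|/√(π²+ln²0.321) = 0.340.
t_p = π/ω_d ⇒ ω_d = 833 rad/s; then ω_n = ω_d/√(1−ζ²) = 886 rad/s.
t_s ≈ 4/(ζω_n) = 4/(0.340·886) = 0.0133 s.

t_s ≈ 0.0133 s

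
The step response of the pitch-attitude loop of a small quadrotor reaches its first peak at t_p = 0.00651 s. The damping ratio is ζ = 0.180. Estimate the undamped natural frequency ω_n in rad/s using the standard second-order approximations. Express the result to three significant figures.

ω_n ≈ 491 rad/s

Peak time t_p = π/ω_d, so ω_d = π/t_p = π/0.00651 = 483 rad/s.
ω_n = ω_d/√(1−ζ²) = 483/√0.968 = 491 rad/s.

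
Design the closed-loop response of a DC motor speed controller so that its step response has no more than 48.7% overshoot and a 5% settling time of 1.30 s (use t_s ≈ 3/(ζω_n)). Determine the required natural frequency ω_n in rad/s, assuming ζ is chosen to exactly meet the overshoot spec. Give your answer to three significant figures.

ω_n ≈ 10.3 rad/s

From %OS = 100·exp(−πζ/√(1−ζ²)), invert to get ζ = −ln(OS)/√(π² + ln²(OS)) with OS = 0.487.
−ln 0.487 = 0.7195, so ζ = 0.7195/√(π² + 0.5177) = 0.223.
Then ω_n = 3/(ζ t_s) = 3/(0.223 × 1.30) = 10.3 rad/s.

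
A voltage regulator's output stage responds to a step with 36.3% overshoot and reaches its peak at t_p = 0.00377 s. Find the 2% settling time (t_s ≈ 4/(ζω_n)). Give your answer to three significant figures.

t_s ≈ 0.0149 s

From the overshoot, ζ = −ln(OS)/√(π²+ln²(OS)) = 0.307.
t_p = π/ω_d ⇒ ω_d = 833 rad/s; then ω_n = ω_d/√(1−ζ²) = 876 rad/s.
t_s ≈ 4/(ζω_n) = 4/(0.307·876) = 0.0149 s.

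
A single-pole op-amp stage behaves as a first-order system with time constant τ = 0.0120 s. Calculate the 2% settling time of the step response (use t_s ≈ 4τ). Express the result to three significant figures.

t_s ≈ 4τ = 0.0480 s.

t_s ≈ 0.0480 s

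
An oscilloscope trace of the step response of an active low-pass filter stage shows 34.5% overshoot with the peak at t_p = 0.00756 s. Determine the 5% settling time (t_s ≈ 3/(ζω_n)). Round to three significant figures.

ζ from %OS: ζ = |ln 0.345|/√(π²+ln²0.345) = 0.321.
From t_p = π/ω_d, ω_d = π/0.00756 = 416 rad/s, so ω_n = ω_d/√(1−ζ²) = 439 rad/s.
t_s ≈ 3/(ζω_n) = 3/(0.321·439) = 0.0213 s.

t_s ≈ 0.0213 s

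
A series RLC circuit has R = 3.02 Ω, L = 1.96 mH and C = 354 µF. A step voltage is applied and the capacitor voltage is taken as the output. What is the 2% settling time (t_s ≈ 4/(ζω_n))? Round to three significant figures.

t_s ≈ 0.00519 s

For a series RLC circuit (capacitor voltage as output), ω_n = 1/√(LC) = 1/√(1.96 mH · 354 µF) = 1200 rad/s.
ζ = (R/2)·√(C/L) = (3.02/2)·√(354 µF/1.96 mH) = 0.642.
t_s ≈ 4/(ζω_n) = 0.00519 s.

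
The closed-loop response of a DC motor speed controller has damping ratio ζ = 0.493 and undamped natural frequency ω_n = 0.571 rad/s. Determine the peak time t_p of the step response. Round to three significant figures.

t_p ≈ 6.32 s

The damped frequency is ω_d = ω_n√(1−ζ²) = 0.571·√(1−0.243) = 0.497 rad/s.
Peak time t_p = π/ω_d = π/0.497 = 6.32 s.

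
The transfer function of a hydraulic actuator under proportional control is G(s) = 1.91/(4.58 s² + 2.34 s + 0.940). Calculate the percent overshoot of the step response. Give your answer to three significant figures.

%OS ≈ 11.7%

Dividing through by 4.58: denominator becomes s² + 0.5109 s + 0.2052.
So ω_n = √0.2052 = 0.453 rad/s and ζ = 0.5109/(2·0.453) = 0.564.
%OS = 100 e^{−πζ/√(1−ζ²)} with ζ = 0.564 gives 11.7%.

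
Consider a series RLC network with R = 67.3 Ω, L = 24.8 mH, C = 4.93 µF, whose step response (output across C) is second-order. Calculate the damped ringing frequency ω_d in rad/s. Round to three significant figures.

For a series RLC circuit (capacitor voltage as output), ω_n = 1/√(LC) = 1/√(24.8 mH · 4.93 µF) = 2860 rad/s.
ζ = (R/2)·√(C/L) = (67.3/2)·√(4.93 µF/24.8 mH) = 0.474.
ω_d = ω_n√(1−ζ²) = 2520 rad/s.

ω_d ≈ 2520 rad/s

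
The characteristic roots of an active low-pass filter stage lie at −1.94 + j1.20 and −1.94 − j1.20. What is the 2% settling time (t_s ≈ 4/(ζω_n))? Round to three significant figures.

t_s ≈ 2.06 s

For poles at −σ ± jω_d, ζω_n = σ = 1.94, so t_s ≈ 4/σ = 2.06 s.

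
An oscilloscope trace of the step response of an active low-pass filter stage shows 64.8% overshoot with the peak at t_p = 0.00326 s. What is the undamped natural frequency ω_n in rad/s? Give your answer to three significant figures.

ω_n ≈ 973 rad/s

ζ from %OS: ζ = |ln 0.648|/√(π²+ln²0.648) = 0.137.
From t_p = π/ω_d, ω_d = π/0.00326 = 964 rad/s, so ω_n = ω_d/√(1−ζ²) = 973 rad/s.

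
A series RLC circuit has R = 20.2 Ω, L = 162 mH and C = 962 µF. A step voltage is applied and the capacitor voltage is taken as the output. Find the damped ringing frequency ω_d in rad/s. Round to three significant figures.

For a series RLC circuit (capacitor voltage as output), ω_n = 1/√(LC) = 1/√(162 mH · 962 µF) = 80.1 rad/s.
ζ = (R/2)·√(C/L) = (20.2/2)·√(962 µF/162 mH) = 0.778.
The damped frequency ω_d = ω_n√(1−ζ²) = 50.3 rad/s.

ω_d ≈ 50.3 rad/s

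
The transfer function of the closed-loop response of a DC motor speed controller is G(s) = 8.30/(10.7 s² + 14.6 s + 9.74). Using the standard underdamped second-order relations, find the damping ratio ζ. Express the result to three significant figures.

Dividing through by 10.7: denominator becomes s² + 1.364 s + 0.9103.
So ω_n = √0.9103 = 0.954 rad/s and ζ = 1.364/(2·0.954) = 0.715.

ζ ≈ 0.715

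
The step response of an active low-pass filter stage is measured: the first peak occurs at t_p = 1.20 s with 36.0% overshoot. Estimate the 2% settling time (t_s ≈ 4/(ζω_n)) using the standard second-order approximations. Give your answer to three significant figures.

t_s ≈ 4.70 s

ζ from %OS: ζ = |ln 0.360|/√(π²+ln²0.360) = 0.309.
From t_p = π/ω_d, ω_d = π/1.20 = 2.62 rad/s, so ω_n = ω_d/√(1−ζ²) = 2.75 rad/s.
t_s ≈ 4/(ζω_n) = 4/(0.309·2.75) = 4.70 s.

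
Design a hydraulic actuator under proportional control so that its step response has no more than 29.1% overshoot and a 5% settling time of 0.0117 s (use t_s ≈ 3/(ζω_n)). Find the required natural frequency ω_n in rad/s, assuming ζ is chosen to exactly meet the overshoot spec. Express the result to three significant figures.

ζ = −ln(OS)/√(π² + (ln OS)²). With OS = 0.291, ln OS = −1.234 and ζ = 1.234/3.375 = 0.366.
From t_s ≈ 3/(ζω_n): ω_n = 3/(ζ·t_s) = 3/(0.366·0.0117) = 701 rad/s.

ω_n ≈ 701 rad/s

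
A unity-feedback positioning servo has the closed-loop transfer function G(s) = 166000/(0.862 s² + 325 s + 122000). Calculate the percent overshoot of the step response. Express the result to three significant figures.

%OS ≈ 16.2%

Dividing through by 0.862: denominator becomes s² + 377.0 s + 141500.
So ω_n = √141500 = 376 rad/s and ζ = 377.0/(2·376) = 0.501.
Overshoot: exp(−π·0.501/√(1−0.501²)) = 0.162, i.e. 16.2%.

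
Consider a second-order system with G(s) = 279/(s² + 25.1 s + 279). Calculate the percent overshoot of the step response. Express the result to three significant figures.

%OS ≈ 2.80%

Comparing the denominator to s² + 2ζω_n s + ω_n²: ω_n = √279 = 16.7 rad/s, and 2ζω_n = 25.1 so ζ = 25.1/(2·16.7) = 0.751.
%OS = 100 e^{−πζ/√(1−ζ²)} with ζ = 0.751 gives 2.80%.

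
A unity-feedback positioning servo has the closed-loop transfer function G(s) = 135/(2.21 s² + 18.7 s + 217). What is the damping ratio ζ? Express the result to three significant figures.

ζ ≈ 0.427

Dividing through by 2.21: denominator becomes s² + 8.462 s + 98.19.
So ω_n = √98.19 = 9.91 rad/s and ζ = 8.462/(2·9.91) = 0.427.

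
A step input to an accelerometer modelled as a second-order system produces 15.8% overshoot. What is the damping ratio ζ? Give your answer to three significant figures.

ζ ≈ 0.506

ζ = −ln(OS)/√(π² + (ln OS)²). With OS = 0.158, ln OS = −1.845 and ζ = 1.845/3.643 = 0.506.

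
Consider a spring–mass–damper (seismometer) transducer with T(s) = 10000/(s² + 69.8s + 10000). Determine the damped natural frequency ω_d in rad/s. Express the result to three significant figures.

ω_d ≈ 93.7 rad/s

Comparing the denominator to s² + 2ζω_n s + ω_n²: ω_n = √10000 = 100 rad/s, and 2ζω_n = 69.8 so ζ = 69.8/(2·100) = 0.349.
ω_d = ω_n√(1−ζ²) = 93.7 rad/s.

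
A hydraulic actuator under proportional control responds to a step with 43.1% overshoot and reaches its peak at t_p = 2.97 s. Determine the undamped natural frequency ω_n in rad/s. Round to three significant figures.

ω_n ≈ 1.10 rad/s

From the overshoot, ζ = −ln(OS)/√(π²+ln²(OS)) = 0.259.
From t_p = π/ω_d, ω_d = π/2.97 = 1.06 rad/s, so ω_n = ω_d/√(1−ζ²) = 1.10 rad/s.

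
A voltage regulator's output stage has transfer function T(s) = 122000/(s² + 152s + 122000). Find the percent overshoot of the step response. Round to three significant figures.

%OS ≈ 49.6%

Comparing the denominator to s² + 2ζω_n s + ω_n²: ω_n = √122000 = 349 rad/s, and 2ζω_n = 152 so ζ = 152/(2·349) = 0.218.
%OS = 100 e^{−πζ/√(1−ζ²)} with ζ = 0.218 gives 49.6%.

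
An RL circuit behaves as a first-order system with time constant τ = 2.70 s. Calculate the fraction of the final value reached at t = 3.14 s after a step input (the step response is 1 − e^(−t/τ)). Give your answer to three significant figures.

y(t)/y_∞ = 1 − e^(−t/τ) = 1 − e^(−3.14/2.70) = 1 − e^(−1.16) = 0.687.

y/y_∞ ≈ 0.687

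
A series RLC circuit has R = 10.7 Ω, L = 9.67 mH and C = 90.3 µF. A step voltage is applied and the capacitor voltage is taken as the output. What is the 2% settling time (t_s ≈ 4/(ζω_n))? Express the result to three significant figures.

For a series RLC circuit (capacitor voltage as output), ω_n = 1/√(LC) = 1/√(9.67 mH · 90.3 µF) = 1070 rad/s.
ζ = (R/2)·√(C/L) = (10.7/2)·√(90.3 µF/9.67 mH) = 0.517.
t_s ≈ 4/(ζω_n) = 0.00723 s.

t_s ≈ 0.00723 s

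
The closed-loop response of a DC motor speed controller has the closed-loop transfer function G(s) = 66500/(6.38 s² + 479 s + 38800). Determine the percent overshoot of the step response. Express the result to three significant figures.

%OS ≈ 17.8%

Dividing through by 6.38: denominator becomes s² + 75.08 s + 6082.
So ω_n = √6082 = 78.0 rad/s and ζ = 75.08/(2·78.0) = 0.481.
Overshoot: exp(−π·0.481/√(1−0.481²)) = 0.178, i.e. 17.8%.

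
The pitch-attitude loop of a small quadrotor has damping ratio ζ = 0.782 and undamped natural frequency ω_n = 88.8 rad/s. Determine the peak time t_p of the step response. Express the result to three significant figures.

The damped frequency is ω_d = ω_n√(1−ζ²) = 88.8·√(1−0.612) = 55.3 rad/s.
Peak time t_p = π/ω_d = π/55.3 = 0.0568 s.

t_p ≈ 0.0568 s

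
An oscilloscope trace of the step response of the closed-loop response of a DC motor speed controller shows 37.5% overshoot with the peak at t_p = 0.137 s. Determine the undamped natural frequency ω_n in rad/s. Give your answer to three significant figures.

ζ from %OS: ζ = |ln 0.375|/√(π²+ln²0.375) = 0.298.
From t_p = π/ω_d, ω_d = π/0.137 = 22.9 rad/s, so ω_n = ω_d/√(1−ζ²) = 24.0 rad/s.

ω_n ≈ 24.0 rad/s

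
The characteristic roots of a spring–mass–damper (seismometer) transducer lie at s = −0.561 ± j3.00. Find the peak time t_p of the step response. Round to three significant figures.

t_p = π/ω_d with ω_d = 3.00 (the imaginary part), so t_p = 1.05 s.

t_p ≈ 1.05 s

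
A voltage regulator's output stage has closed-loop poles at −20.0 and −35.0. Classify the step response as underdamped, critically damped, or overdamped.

overdamped

Since the poles are distinct, negative and real, the response is overdamped.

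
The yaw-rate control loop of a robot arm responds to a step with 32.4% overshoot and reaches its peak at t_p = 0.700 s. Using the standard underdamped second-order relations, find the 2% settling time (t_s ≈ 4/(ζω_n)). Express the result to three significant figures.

The overshoot fixes ζ = −ln(OS)/√(π²+ln²(OS)) = 0.338.
t_p = π/ω_d ⇒ ω_d = 4.49 rad/s; then ω_n = ω_d/√(1−ζ²) = 4.77 rad/s.
t_s ≈ 4/(ζω_n) = 4/(0.338·4.77) = 2.48 s.

t_s ≈ 2.48 s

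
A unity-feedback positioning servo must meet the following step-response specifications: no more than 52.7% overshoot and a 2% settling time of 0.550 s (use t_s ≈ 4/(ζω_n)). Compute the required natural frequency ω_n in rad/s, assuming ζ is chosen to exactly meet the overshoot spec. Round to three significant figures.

ω_n ≈ 36.4 rad/s

ζ = −ln(OS)/√(π² + (ln OS)²). With OS = 0.527, ln OS = −0.6406 and ζ = 0.6406/3.206 = 0.200.
From t_s ≈ 4/(ζω_n): ω_n = 4/(ζ·t_s) = 4/(0.200·0.550) = 36.4 rad/s.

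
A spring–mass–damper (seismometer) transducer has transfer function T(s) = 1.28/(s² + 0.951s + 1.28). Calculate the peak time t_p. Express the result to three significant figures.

t_p ≈ 3.06 s

Comparing the denominator to s² + 2ζω_n s + ω_n²: ω_n = √1.28 = 1.13 rad/s, and 2ζω_n = 0.951 so ζ = 0.951/(2·1.13) = 0.420.
The damped frequency ω_d = ω_n√(1−ζ²) = 1.03 rad/s. Then t_p = π/ω_d = 3.06 s.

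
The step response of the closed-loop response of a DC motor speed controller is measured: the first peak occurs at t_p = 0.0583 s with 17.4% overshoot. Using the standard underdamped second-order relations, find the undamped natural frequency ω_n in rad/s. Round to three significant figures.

The overshoot fixes ζ = −ln(OS)/√(π²+ln²(OS)) = 0.486.
From t_p = π/ω_d, ω_d = π/0.0583 = 53.9 rad/s, so ω_n = ω_d/√(1−ζ²) = 61.7 rad/s.

ω_n ≈ 61.7 rad/s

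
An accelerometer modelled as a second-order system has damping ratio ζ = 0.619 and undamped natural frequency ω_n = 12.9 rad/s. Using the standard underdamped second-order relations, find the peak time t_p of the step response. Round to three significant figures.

The damped frequency is ω_d = ω_n√(1−ζ²) = 12.9·√(1−0.383) = 10.1 rad/s.
Peak time t_p = π/ω_d = π/10.1 = 0.310 s.

t_p ≈ 0.310 s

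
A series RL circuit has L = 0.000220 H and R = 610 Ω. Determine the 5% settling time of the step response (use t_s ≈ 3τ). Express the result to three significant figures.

t_s ≈ 0.00000108 s

τ = L/R = 0.000220/610 = 0.000000361 s.
t_s ≈ 3τ = 0.00000108 s.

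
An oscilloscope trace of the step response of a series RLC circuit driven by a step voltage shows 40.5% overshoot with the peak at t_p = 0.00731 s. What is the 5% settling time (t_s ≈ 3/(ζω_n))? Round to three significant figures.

t_s ≈ 0.0243 s

From the overshoot, ζ = −ln(OS)/√(π²+ln²(OS)) = 0.276.
t_p = π/ω_d ⇒ ω_d = 430 rad/s; then ω_n = ω_d/√(1−ζ²) = 447 rad/s.
t_s ≈ 3/(ζω_n) = 3/(0.276·447) = 0.0243 s.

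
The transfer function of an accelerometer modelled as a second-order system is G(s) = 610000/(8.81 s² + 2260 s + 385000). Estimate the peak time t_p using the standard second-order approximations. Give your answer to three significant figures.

Dividing through by 8.81: denominator becomes s² + 256.5 s + 43700.
So ω_n = √43700 = 209 rad/s and ζ = 256.5/(2·209) = 0.614.
The damped frequency ω_d = ω_n√(1−ζ²) = 165 rad/s. t_p = π/ω_d = 0.0190 s.

t_p ≈ 0.0190 s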